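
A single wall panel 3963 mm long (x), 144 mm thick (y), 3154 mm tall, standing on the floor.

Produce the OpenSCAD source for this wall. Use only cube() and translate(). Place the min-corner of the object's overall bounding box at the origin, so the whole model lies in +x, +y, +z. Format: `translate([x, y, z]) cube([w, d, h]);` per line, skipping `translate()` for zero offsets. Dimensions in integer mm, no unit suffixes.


cube([3963, 144, 3154]);


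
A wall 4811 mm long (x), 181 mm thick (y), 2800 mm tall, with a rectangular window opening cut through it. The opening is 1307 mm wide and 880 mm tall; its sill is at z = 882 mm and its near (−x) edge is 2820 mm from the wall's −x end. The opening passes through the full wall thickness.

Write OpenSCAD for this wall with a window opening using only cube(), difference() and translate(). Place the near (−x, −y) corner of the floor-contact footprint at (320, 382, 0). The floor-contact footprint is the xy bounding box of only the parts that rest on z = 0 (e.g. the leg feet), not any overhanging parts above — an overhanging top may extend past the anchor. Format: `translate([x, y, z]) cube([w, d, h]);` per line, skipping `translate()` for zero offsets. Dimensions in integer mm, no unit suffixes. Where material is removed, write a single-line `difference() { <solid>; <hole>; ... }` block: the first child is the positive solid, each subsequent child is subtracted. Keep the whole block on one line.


difference() { translate([320, 382, 0]) cube([4811, 181, 2800]); translate([3140, 382, 882]) cube([1307, 181, 880]); }


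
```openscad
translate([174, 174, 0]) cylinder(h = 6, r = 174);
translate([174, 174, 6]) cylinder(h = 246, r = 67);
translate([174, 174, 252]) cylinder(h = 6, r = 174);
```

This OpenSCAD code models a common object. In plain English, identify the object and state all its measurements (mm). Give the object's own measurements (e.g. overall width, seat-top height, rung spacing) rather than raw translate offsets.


A spool: two coaxial disc flanges of radius 174 mm and thickness 6 mm, joined by a core cylinder of radius 67 mm and height 246 mm. The lower flange rests on z = 0 and the three cylinders share a vertical axis.


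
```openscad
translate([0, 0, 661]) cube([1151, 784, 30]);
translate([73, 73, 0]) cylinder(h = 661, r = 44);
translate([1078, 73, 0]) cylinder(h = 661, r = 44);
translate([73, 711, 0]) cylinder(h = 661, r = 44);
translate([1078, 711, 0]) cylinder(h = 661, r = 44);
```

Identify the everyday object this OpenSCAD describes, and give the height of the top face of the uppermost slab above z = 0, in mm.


A table. The table height is 691 mm.

A 1151×784×30 slab sits at z = 661 on four Ø88 mm round legs — a table. The top surface is at 661 + 30 = 691 mm.


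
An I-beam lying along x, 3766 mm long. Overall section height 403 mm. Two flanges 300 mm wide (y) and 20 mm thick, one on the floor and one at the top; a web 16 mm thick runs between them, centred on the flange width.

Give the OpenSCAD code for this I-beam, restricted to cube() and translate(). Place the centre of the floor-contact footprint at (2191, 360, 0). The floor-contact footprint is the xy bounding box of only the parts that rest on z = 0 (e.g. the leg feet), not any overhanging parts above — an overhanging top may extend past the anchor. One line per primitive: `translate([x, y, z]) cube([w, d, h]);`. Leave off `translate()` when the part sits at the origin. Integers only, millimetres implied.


translate([308, 210, 0]) cube([3766, 300, 20]);
translate([308, 352, 20]) cube([3766, 16, 363]);
translate([308, 210, 383]) cube([3766, 300, 20]);


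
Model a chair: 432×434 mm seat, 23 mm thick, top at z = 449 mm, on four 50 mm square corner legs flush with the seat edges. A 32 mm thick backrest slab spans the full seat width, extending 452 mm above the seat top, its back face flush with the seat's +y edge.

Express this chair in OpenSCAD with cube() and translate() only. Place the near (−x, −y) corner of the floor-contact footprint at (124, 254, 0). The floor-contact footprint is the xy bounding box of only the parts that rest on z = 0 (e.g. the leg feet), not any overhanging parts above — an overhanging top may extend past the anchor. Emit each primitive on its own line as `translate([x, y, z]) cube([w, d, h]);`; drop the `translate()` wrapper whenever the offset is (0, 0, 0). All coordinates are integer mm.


// leg_h = 449 - 23 = 426
translate([124, 254, 426]) cube([432, 434, 23]);
translate([124, 254, 0]) cube([50, 50, 426]);
translate([506, 254, 0]) cube([50, 50, 426]);
translate([124, 638, 0]) cube([50, 50, 426]);
translate([506, 638, 0]) cube([50, 50, 426]);
translate([124, 656, 449]) cube([432, 32, 452]);


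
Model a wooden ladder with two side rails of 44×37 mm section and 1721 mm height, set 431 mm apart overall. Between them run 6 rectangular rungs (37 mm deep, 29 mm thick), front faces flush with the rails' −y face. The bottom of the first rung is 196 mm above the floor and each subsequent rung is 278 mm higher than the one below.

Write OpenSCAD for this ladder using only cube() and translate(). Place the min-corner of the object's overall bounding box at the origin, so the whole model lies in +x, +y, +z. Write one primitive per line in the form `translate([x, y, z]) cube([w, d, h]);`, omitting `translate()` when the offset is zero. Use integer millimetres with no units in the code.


// rung span = 431 - 2*44 = 343
// rung[k] z = 196 + k*278
cube([44, 37, 1721]);
translate([387, 0, 0]) cube([44, 37, 1721]);
translate([44, 0, 196]) cube([343, 37, 29]);
translate([44, 0, 474]) cube([343, 37, 29]);
translate([44, 0, 752]) cube([343, 37, 29]);
translate([44, 0, 1030]) cube([343, 37, 29]);
translate([44, 0, 1308]) cube([343, 37, 29]);
translate([44, 0, 1586]) cube([343, 37, 29]);


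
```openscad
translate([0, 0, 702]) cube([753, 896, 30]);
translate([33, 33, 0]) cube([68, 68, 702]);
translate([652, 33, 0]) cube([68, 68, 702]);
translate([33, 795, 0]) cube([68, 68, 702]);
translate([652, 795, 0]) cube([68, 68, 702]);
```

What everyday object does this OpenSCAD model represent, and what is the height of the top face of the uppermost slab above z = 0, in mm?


A table. The table height is 732 mm.

A 753×896×30 slab sits at z = 702 on four 68 mm square posts — a table. The top surface is at 702 + 30 = 732 mm.


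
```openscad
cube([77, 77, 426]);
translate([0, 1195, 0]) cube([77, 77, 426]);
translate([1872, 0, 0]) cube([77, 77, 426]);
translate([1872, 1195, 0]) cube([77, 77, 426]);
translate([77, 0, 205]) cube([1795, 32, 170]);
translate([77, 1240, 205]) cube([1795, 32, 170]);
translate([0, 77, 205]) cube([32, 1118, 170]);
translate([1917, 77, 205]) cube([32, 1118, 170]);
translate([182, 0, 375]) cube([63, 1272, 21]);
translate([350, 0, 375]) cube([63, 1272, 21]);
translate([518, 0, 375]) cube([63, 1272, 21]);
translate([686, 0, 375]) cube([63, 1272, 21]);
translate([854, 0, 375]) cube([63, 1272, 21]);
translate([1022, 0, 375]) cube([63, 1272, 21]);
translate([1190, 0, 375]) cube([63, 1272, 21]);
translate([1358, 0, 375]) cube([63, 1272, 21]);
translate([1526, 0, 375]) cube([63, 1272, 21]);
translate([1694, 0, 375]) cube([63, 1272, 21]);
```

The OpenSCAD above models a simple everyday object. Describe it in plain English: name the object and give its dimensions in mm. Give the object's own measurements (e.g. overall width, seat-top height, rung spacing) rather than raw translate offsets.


A bed frame 1949 mm long (x) by 1272 mm wide (y). Four 77×77 mm corner posts, 426 mm tall, at the corners of the footprint. Four rails of 32 mm thickness and 170 mm height run between adjacent posts with their undersides at z = 205 mm, their outer faces flush with the outside of the frame (the two x-running rails run between the posts' inner faces; the two y-running rails run between the posts' inner faces). 10 slats, each 63 mm wide (x) and 21 mm thick, lie across the top of the two x-running rails, running the full 1272 mm width of the frame in y; along x they sit between the end posts with a 105 mm gap after the −x posts and between neighbouring slats, leaving 115 mm before the +x posts.


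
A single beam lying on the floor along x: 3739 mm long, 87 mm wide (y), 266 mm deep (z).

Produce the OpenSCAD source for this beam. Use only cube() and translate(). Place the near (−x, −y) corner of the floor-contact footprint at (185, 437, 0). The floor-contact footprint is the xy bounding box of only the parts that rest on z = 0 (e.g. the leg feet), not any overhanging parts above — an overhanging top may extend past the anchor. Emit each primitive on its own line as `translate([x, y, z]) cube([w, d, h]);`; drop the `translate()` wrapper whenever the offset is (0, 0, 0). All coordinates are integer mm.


translate([185, 437, 0]) cube([3739, 87, 266]);


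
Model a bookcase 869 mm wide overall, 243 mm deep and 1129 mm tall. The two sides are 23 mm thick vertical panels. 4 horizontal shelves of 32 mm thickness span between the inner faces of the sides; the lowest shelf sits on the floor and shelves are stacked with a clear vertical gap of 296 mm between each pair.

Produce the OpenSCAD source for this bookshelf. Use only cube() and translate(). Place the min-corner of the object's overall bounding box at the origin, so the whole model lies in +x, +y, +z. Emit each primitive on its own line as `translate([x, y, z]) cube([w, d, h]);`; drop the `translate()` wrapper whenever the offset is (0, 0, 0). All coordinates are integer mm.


cube([23, 243, 1129]);
translate([846, 0, 0]) cube([23, 243, 1129]);
translate([23, 0, 0]) cube([823, 243, 32]);
translate([23, 0, 328]) cube([823, 243, 32]);
translate([23, 0, 656]) cube([823, 243, 32]);
translate([23, 0, 984]) cube([823, 243, 32]);


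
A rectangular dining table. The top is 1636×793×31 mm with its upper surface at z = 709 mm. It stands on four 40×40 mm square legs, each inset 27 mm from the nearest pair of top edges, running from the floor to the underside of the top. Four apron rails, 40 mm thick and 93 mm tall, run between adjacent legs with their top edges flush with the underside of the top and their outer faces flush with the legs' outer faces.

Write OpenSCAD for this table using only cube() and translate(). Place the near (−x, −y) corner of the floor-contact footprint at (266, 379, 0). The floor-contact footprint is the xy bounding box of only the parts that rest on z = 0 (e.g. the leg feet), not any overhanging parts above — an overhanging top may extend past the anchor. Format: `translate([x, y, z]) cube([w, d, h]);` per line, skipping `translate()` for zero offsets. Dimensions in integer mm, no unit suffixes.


translate([239, 352, 678]) cube([1636, 793, 31]);
translate([266, 379, 0]) cube([40, 40, 678]);
translate([1808, 379, 0]) cube([40, 40, 678]);
translate([266, 1078, 0]) cube([40, 40, 678]);
translate([1808, 1078, 0]) cube([40, 40, 678]);
translate([306, 379, 585]) cube([1502, 40, 93]);
translate([306, 1078, 585]) cube([1502, 40, 93]);
translate([266, 419, 585]) cube([40, 659, 93]);
translate([1808, 419, 585]) cube([40, 659, 93]);


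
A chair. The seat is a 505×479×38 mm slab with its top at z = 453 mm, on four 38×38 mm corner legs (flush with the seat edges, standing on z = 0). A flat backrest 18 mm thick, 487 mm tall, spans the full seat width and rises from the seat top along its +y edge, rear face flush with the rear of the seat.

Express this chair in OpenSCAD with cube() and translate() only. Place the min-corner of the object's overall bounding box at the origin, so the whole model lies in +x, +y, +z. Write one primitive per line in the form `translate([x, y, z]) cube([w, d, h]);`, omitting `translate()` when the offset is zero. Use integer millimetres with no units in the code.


// leg_h = 453 - 38 = 415
translate([0, 0, 415]) cube([505, 479, 38]);
cube([38, 38, 415]);
translate([467, 0, 0]) cube([38, 38, 415]);
translate([0, 441, 0]) cube([38, 38, 415]);
translate([467, 441, 0]) cube([38, 38, 415]);
translate([0, 461, 453]) cube([505, 18, 487]);


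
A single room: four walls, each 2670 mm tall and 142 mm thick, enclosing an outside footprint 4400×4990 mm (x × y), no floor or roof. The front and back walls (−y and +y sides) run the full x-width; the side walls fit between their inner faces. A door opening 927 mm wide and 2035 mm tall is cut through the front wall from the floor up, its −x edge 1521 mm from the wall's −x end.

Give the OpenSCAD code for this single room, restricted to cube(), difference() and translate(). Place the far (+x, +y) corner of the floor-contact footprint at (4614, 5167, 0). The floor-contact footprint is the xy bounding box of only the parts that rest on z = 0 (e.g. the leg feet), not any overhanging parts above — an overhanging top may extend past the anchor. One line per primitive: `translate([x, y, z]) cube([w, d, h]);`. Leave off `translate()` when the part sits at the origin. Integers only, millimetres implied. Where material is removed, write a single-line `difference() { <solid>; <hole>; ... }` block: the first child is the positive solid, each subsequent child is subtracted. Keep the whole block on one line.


difference() { translate([214, 177, 0]) cube([4400, 142, 2670]); translate([1735, 177, 0]) cube([927, 142, 2035]); }
translate([214, 5025, 0]) cube([4400, 142, 2670]);
translate([214, 319, 0]) cube([142, 4706, 2670]);
translate([4472, 319, 0]) cube([142, 4706, 2670]);


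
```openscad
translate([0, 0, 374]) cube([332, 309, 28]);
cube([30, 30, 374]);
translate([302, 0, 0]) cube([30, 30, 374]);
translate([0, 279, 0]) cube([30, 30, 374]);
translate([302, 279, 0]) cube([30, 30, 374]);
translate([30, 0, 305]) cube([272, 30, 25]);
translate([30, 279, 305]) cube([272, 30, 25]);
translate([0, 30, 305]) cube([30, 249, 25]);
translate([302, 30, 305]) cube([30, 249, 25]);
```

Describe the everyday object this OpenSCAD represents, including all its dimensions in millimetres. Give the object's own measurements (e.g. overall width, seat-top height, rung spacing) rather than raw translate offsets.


A simple wooden stool: a rectangular seat 332 mm (x) by 309 mm (y), 28 mm thick, top face at z = 402 mm, on four square legs, each 30×30 mm in cross-section. The legs rest on z = 0, each flush with a corner of the seat. Four stretchers, 30 mm wide and 25 mm tall, connect adjacent legs with their undersides at z = 305 mm, each running between the inner faces of the legs it joins and aligned with the legs' outer faces on the other axis.


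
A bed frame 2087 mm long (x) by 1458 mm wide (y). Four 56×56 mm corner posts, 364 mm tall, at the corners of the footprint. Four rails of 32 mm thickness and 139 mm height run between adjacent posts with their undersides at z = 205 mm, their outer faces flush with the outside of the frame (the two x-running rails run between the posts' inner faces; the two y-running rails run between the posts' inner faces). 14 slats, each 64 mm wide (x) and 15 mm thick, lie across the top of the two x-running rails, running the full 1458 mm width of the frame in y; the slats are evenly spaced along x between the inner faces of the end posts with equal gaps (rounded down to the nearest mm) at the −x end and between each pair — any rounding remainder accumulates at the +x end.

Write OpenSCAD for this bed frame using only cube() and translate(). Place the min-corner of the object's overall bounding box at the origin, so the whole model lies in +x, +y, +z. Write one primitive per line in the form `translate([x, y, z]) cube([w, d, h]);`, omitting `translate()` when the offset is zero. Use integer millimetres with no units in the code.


cube([56, 56, 364]);
translate([0, 1402, 0]) cube([56, 56, 364]);
translate([2031, 0, 0]) cube([56, 56, 364]);
translate([2031, 1402, 0]) cube([56, 56, 364]);
translate([56, 0, 205]) cube([1975, 32, 139]);
translate([56, 1426, 205]) cube([1975, 32, 139]);
translate([0, 56, 205]) cube([32, 1346, 139]);
translate([2055, 56, 205]) cube([32, 1346, 139]);
translate([127, 0, 344]) cube([64, 1458, 15]);
translate([262, 0, 344]) cube([64, 1458, 15]);
translate([397, 0, 344]) cube([64, 1458, 15]);
translate([532, 0, 344]) cube([64, 1458, 15]);
translate([667, 0, 344]) cube([64, 1458, 15]);
translate([802, 0, 344]) cube([64, 1458, 15]);
translate([937, 0, 344]) cube([64, 1458, 15]);
translate([1072, 0, 344]) cube([64, 1458, 15]);
translate([1207, 0, 344]) cube([64, 1458, 15]);
translate([1342, 0, 344]) cube([64, 1458, 15]);
translate([1477, 0, 344]) cube([64, 1458, 15]);
translate([1612, 0, 344]) cube([64, 1458, 15]);
translate([1747, 0, 344]) cube([64, 1458, 15]);
translate([1882, 0, 344]) cube([64, 1458, 15]);


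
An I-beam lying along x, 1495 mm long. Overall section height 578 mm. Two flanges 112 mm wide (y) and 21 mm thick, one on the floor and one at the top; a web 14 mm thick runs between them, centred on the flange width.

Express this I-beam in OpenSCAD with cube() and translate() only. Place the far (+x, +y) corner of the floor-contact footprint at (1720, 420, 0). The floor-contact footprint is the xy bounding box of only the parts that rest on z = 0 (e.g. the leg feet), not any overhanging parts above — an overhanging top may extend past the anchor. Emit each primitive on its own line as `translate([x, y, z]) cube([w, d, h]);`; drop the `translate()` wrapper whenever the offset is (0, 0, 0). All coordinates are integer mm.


translate([225, 308, 0]) cube([1495, 112, 21]);
translate([225, 357, 21]) cube([1495, 14, 536]);
translate([225, 308, 557]) cube([1495, 112, 21]);


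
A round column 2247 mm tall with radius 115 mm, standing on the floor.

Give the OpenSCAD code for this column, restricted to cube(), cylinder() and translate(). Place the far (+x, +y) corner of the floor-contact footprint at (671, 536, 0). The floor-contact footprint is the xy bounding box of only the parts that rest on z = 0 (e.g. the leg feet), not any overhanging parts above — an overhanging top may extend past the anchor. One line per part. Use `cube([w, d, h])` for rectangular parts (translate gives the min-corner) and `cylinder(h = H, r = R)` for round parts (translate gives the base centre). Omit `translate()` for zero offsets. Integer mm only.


translate([556, 421, 0]) cylinder(h = 2247, r = 115);


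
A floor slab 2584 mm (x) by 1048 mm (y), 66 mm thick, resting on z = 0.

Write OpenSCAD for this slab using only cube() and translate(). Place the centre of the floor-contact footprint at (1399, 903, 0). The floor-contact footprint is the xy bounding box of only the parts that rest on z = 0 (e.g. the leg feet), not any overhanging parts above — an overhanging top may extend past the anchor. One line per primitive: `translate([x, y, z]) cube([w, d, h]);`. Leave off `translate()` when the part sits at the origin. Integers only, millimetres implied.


translate([107, 379, 0]) cube([2584, 1048, 66]);


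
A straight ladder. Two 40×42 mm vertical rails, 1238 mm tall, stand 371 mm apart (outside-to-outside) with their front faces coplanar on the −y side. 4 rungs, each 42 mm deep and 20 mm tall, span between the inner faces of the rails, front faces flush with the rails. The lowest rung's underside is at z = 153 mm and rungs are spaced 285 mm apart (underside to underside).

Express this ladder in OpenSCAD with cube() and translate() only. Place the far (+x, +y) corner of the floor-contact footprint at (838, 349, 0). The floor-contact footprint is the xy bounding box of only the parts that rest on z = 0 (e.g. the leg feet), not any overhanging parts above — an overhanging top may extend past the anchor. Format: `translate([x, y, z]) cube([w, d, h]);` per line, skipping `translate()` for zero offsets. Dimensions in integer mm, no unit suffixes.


translate([467, 307, 0]) cube([40, 42, 1238]);
translate([798, 307, 0]) cube([40, 42, 1238]);
translate([507, 307, 153]) cube([291, 42, 20]);
translate([507, 307, 438]) cube([291, 42, 20]);
translate([507, 307, 723]) cube([291, 42, 20]);
translate([507, 307, 1008]) cube([291, 42, 20]);


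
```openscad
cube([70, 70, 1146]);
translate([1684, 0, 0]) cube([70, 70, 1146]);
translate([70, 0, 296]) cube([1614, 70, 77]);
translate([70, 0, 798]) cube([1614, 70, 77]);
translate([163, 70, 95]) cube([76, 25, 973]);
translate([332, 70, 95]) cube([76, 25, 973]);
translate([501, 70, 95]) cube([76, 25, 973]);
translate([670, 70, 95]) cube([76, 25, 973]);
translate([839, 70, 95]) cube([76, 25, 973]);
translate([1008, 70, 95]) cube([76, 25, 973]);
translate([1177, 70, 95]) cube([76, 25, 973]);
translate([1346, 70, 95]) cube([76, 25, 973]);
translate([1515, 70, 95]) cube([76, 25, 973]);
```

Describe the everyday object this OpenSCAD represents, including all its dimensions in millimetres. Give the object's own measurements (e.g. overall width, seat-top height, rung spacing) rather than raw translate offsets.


A fence section. Two 70×70 mm posts, 1146 mm tall, stand on the floor with a clear span of 1614 mm between their inner faces. Two horizontal rails of 70×77 mm section span the gap between the posts with their undersides at z = 296 mm and z = 798 mm, flush with the posts' −y face. 9 pickets, each 76 mm wide, 25 mm thick and 973 mm tall, are fixed to the +y face of the rails with their bottoms at z = 95 mm, spaced across the span with a 93 mm gap after the −x post and between neighbouring pickets and before the +x post.


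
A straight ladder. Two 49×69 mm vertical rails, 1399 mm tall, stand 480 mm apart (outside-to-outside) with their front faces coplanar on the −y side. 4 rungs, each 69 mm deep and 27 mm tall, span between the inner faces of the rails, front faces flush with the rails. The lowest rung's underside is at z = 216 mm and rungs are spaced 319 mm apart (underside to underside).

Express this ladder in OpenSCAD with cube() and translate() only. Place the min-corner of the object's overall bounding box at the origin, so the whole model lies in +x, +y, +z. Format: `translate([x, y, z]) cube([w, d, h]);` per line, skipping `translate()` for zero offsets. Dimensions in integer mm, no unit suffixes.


cube([49, 69, 1399]);
translate([431, 0, 0]) cube([49, 69, 1399]);
translate([49, 0, 216]) cube([382, 69, 27]);
translate([49, 0, 535]) cube([382, 69, 27]);
translate([49, 0, 854]) cube([382, 69, 27]);
translate([49, 0, 1173]) cube([382, 69, 27]);


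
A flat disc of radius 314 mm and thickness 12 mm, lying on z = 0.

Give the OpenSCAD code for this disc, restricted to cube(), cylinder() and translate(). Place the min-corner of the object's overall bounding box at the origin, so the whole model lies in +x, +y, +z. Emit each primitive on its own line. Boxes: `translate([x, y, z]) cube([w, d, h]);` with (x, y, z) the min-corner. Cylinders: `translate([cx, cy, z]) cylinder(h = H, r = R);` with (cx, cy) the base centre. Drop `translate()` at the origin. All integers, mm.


translate([314, 314, 0]) cylinder(h = 12, r = 314);


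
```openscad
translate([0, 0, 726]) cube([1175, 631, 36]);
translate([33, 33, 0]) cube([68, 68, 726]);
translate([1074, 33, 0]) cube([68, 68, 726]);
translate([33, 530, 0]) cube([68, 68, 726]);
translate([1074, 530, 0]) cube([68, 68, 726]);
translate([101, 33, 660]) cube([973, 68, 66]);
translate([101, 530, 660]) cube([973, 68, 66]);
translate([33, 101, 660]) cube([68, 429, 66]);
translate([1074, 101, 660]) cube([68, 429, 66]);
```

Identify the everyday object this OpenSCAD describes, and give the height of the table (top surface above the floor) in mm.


A table. The table height is 762 mm.

A 1175×631×36 slab sits at z = 726 on four 68 mm square posts — a table. The top surface is at 726 + 36 = 762 mm.


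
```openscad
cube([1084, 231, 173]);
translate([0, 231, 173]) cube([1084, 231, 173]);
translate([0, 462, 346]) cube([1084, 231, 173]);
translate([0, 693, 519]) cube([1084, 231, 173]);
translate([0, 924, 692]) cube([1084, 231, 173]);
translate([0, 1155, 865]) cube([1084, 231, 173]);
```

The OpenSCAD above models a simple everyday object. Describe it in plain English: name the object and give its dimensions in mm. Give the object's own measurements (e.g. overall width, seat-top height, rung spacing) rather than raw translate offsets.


A straight staircase of 6 solid steps. Each step is 1084 mm wide (x), 231 mm deep (y, the going) and 173 mm tall (the rise). The first step rests on the floor; each subsequent step sits one going further in +y and one rise higher in +z, directly behind and above the previous step with no overlap.


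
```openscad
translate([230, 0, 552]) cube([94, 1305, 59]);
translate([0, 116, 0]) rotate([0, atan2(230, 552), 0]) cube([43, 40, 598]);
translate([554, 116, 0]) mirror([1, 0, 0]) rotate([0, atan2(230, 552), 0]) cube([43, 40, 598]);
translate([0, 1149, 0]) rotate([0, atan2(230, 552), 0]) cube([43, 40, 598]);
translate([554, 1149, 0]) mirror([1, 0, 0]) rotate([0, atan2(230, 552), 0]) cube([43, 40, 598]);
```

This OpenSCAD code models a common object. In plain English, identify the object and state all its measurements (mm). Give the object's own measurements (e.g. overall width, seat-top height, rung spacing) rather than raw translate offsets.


A sawhorse. A 94×1305×59 mm beam (x, y, z) sits on two A-frame leg pairs. Each pair is two raked legs of 43×40 mm section (40 mm along y) splaying symmetrically in x. Each leg rises 552 mm vertically over 230 mm of horizontal reach and is 598 mm long along its own axis. Every leg's outer bottom edge rests on the floor and its outer top edge meets a bottom edge of the beam — the left legs (tilting toward +x) meet the beam's −x bottom edge, the right legs (their mirror images, tilting toward −x) meet its +x bottom edge — so the leg tops tuck under the beam, the beam's underside is 552 mm above the floor, and the feet are 554 mm apart outside-to-outside with the beam centred between them. The two leg pairs are set in 116 mm from either end of the beam.


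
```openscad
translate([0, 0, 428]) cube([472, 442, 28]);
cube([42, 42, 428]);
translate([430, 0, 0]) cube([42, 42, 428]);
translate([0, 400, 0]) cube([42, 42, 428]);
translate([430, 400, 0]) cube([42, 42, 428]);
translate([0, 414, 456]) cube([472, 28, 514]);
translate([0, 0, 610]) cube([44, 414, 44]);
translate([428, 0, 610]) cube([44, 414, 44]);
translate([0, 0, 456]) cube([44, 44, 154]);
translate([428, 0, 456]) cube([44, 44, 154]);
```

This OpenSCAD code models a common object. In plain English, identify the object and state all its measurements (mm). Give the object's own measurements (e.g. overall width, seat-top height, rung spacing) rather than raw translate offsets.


A chair. The seat is a 472×442×28 mm slab with its top at z = 456 mm, on four 42×42 mm corner legs (flush with the seat edges, standing on z = 0). A flat backrest 28 mm thick, 514 mm tall, spans the full seat width and rises from the seat top along its +y edge, rear face flush with the rear of the seat. Two armrests of 44×44 mm section run along each side from the seat's front edge to the front of the backrest, top faces 198 mm above the seat top and outer faces flush with the seat's x-edges; a 44×44 mm post under the front of each armrest stands on the seat at the front corner.


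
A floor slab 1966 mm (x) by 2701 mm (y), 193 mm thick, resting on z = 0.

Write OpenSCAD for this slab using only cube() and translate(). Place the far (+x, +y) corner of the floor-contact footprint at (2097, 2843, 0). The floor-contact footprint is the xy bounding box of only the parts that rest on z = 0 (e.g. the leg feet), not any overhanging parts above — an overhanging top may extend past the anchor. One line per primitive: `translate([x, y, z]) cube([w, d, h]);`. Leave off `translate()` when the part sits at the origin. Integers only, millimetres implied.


translate([131, 142, 0]) cube([1966, 2701, 193]);


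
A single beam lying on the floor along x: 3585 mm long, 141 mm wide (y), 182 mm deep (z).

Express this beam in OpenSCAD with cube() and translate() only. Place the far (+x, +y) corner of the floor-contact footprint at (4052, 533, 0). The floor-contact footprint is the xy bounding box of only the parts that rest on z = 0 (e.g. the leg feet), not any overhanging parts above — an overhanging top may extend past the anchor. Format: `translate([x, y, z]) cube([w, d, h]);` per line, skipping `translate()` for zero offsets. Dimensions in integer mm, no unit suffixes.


translate([467, 392, 0]) cube([3585, 141, 182]);


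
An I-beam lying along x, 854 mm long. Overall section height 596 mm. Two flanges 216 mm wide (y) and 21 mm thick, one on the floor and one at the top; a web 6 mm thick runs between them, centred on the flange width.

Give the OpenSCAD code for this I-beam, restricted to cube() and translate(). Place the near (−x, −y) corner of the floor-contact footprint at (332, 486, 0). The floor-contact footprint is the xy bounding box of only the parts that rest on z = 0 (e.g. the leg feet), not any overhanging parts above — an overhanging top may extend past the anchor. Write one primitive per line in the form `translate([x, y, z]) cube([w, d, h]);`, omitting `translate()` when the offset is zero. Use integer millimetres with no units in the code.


translate([332, 486, 0]) cube([854, 216, 21]);
translate([332, 591, 21]) cube([854, 6, 554]);
translate([332, 486, 575]) cube([854, 216, 21]);


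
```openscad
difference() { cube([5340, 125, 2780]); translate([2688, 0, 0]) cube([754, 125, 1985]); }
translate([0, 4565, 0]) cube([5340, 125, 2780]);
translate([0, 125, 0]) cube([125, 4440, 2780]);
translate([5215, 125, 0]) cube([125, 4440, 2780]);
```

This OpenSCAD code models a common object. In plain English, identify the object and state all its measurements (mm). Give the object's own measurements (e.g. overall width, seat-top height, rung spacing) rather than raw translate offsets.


A single room: four walls, each 2780 mm tall and 125 mm thick, enclosing an outside footprint 5340×4690 mm (x × y), no floor or roof. The front and back walls (−y and +y sides) run the full x-width; the side walls fit between their inner faces. A door opening 754 mm wide and 1985 mm tall is cut through the front wall from the floor up, its −x edge 2688 mm from the wall's −x end.


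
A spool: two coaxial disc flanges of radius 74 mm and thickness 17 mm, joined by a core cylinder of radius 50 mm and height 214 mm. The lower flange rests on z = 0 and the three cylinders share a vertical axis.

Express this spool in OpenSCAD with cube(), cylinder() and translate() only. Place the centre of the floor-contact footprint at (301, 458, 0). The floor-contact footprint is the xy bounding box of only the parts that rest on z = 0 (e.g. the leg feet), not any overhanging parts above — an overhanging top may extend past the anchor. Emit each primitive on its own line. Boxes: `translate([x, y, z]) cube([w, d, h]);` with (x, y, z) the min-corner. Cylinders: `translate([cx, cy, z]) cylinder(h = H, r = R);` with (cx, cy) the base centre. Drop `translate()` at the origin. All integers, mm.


translate([301, 458, 0]) cylinder(h = 17, r = 74);
translate([301, 458, 17]) cylinder(h = 214, r = 50);
translate([301, 458, 231]) cylinder(h = 17, r = 74);


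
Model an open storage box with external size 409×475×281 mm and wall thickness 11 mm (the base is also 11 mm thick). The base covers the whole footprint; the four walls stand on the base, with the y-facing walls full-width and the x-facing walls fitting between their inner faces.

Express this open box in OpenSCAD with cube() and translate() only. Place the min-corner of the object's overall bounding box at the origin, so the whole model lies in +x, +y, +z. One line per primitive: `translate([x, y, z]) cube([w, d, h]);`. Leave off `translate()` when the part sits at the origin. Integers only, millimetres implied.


cube([409, 475, 11]);
translate([0, 0, 11]) cube([409, 11, 270]);
translate([0, 464, 11]) cube([409, 11, 270]);
translate([0, 11, 11]) cube([11, 453, 270]);
translate([398, 11, 11]) cube([11, 453, 270]);


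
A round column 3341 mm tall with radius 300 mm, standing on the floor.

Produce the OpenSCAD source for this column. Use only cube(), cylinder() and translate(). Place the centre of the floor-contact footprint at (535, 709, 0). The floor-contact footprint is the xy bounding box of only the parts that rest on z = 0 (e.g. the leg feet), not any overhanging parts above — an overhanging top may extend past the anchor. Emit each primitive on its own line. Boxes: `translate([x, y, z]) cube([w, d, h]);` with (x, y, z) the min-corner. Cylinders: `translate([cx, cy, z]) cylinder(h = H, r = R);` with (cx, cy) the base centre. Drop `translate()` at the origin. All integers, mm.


translate([535, 709, 0]) cylinder(h = 3341, r = 300);


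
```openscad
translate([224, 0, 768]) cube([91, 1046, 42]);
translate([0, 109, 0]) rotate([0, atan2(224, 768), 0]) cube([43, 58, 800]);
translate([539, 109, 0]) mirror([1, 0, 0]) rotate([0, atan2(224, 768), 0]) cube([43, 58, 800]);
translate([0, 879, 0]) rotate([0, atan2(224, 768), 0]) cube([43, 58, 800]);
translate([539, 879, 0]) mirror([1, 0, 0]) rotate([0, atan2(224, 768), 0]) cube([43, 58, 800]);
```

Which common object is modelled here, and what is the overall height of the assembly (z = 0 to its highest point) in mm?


A sawhorse. The overall height is 810 mm.

A beam across two mirrored pairs of raked legs — a sawhorse. The beam's underside is at z = 768 (matching the legs' vertical rise in atan2(224, 768)) and the beam is 42 mm tall, so its top is at 768 + 42 = 810 mm. The raked legs top out at the beam's underside, so that is the highest point.


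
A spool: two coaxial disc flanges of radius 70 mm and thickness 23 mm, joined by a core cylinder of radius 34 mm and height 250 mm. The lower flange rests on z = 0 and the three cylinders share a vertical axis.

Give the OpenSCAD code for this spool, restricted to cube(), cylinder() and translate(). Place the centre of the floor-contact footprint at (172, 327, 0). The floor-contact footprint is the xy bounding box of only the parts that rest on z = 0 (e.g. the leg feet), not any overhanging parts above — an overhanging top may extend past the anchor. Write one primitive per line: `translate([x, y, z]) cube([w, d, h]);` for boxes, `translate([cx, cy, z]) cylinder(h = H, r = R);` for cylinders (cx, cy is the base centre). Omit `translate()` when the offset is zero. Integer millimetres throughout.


translate([172, 327, 0]) cylinder(h = 23, r = 70);
translate([172, 327, 23]) cylinder(h = 250, r = 34);
translate([172, 327, 273]) cylinder(h = 23, r = 70);


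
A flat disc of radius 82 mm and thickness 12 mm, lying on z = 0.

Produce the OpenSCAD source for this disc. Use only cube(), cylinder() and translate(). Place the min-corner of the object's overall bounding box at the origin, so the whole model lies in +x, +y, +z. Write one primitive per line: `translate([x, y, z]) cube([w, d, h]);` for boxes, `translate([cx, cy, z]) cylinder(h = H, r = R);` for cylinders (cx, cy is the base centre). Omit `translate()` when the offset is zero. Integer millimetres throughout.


translate([82, 82, 0]) cylinder(h = 12, r = 82);


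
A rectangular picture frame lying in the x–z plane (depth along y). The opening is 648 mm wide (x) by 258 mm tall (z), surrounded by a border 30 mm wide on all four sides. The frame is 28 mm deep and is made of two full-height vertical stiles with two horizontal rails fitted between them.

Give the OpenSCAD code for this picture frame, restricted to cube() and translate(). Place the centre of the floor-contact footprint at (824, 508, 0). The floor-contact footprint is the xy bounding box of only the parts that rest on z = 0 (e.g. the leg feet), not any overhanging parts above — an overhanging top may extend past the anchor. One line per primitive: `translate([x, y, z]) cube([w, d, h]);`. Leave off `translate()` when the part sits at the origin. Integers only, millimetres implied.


translate([470, 494, 0]) cube([30, 28, 318]);
translate([1148, 494, 0]) cube([30, 28, 318]);
translate([500, 494, 0]) cube([648, 28, 30]);
translate([500, 494, 288]) cube([648, 28, 30]);


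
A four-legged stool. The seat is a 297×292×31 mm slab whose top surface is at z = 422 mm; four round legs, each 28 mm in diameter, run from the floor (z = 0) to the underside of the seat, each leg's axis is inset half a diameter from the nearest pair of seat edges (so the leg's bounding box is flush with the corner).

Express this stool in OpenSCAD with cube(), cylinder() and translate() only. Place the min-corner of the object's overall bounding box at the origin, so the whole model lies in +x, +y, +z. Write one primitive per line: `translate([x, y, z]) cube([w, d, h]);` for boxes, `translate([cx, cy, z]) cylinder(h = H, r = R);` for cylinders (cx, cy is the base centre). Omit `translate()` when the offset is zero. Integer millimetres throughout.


translate([0, 0, 391]) cube([297, 292, 31]);
translate([14, 14, 0]) cylinder(h = 391, r = 14);
translate([283, 14, 0]) cylinder(h = 391, r = 14);
translate([14, 278, 0]) cylinder(h = 391, r = 14);
translate([283, 278, 0]) cylinder(h = 391, r = 14);


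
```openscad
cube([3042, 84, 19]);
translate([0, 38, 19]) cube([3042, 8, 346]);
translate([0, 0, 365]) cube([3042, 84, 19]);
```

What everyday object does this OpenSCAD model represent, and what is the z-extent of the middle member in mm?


An I-beam. The web height is 346 mm.

Two wide flanges with a thin centred web — an I-beam. Overall 384 mm minus two 19 mm flanges gives a web of 384 − 2·19 = 346 mm.


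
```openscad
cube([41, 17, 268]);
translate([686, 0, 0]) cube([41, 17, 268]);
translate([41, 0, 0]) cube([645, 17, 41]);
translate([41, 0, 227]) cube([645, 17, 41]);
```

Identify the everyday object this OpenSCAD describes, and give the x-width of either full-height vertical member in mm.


A picture frame. The border width is 41 mm.

Four thin pieces enclosing a rectangular opening — a picture frame. The two full-height stiles are 268 mm tall; the top rail sits at z = 227 and is 41 mm tall, so the border above the opening is 268 − 227 = 41 mm, matching the stile x-width.


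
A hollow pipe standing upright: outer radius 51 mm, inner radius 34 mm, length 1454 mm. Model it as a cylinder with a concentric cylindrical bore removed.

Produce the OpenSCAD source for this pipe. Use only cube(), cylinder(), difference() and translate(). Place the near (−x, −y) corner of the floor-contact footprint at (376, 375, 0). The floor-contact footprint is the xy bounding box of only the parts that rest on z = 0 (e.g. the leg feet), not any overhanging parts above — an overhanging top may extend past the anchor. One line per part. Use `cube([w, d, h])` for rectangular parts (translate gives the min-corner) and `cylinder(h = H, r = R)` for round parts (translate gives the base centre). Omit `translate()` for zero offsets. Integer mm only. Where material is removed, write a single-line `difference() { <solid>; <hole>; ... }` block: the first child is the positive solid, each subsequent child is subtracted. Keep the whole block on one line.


difference() { translate([427, 426, 0]) cylinder(h = 1454, r = 51); translate([427, 426, 0]) cylinder(h = 1454, r = 34); }


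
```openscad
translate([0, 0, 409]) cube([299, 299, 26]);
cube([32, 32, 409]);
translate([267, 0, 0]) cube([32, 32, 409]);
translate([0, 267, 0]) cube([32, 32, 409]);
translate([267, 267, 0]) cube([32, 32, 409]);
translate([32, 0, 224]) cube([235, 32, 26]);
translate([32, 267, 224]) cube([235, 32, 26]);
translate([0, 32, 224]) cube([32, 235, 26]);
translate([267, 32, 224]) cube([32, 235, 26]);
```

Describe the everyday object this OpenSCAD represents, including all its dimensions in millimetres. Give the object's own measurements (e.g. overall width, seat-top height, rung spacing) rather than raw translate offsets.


A simple wooden stool: a rectangular seat 299 mm (x) by 299 mm (y), 26 mm thick, top face at z = 435 mm, on four square legs, each 32×32 mm in cross-section. The legs rest on z = 0, each flush with a corner of the seat. Four stretchers, 32 mm wide and 26 mm tall, connect adjacent legs with their undersides at z = 224 mm, each running between the inner faces of the legs it joins and aligned with the legs' outer faces on the other axis.
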